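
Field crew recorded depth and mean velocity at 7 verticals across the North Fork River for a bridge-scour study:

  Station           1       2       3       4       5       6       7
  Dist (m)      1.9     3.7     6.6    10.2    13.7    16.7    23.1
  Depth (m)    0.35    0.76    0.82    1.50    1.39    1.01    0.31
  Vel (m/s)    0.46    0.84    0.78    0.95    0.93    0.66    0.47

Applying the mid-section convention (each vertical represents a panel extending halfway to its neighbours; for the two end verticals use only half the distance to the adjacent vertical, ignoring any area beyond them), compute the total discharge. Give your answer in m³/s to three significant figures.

16.6 m³/s

w_1 = (3.7 − 1.9)/2 = 0.9 m; q_1 = 0.46 × 0.35 × 0.9 = 0.1449 m³/s
w_2 = (6.6 − 1.9)/2 = 2.35 m; q_2 = 0.84 × 0.76 × 2.35 = 1.500 m³/s
w_3 = (10.2 − 3.7)/2 = 3.25 m; q_3 = 0.78 × 0.82 × 3.25 = 2.079 m³/s
w_4 = (13.7 − 6.6)/2 = 3.55 m; q_4 = 0.95 × 1.50 × 3.55 = 5.059 m³/s
w_5 = (16.7 − 10.2)/2 = 3.25 m; q_5 = 0.93 × 1.39 × 3.25 = 4.201 m³/s
w_6 = (23.1 − 13.7)/2 = 4.7 m; q_6 = 0.66 × 1.01 × 4.7 = 3.133 m³/s
w_7 = (23.1 − 16.7)/2 = 3.2 m; q_7 = 0.47 × 0.31 × 3.2 = 0.4662 m³/s
Q = Σ qᵢ = 16.58 m³/s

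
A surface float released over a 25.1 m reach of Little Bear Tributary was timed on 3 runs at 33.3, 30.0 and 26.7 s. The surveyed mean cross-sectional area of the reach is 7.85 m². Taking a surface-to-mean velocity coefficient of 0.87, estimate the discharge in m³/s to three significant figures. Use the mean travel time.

5.71 m³/s

t̄ = (33.3 + 30.0 + 26.7) / 3 = 30 s
v_surface = L / t̄ = 25.1 / 30 = 0.8367 m/s
v_mean = 0.87 × 0.8367 = 0.7279 m/s
Q = A × v_mean = 7.85 × 0.7279 = 5.714 m³/s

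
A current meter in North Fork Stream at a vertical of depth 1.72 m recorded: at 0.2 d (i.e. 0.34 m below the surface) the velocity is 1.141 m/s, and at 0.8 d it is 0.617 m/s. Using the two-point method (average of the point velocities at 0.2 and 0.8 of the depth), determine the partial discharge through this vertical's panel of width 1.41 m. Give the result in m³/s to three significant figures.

2.13 m³/s

v̄ = (1.141 + 0.617) / 2 = 0.8790 m/s
q = v̄ × d × w = 0.8790 × 1.72 × 1.41 = 2.132 m³/s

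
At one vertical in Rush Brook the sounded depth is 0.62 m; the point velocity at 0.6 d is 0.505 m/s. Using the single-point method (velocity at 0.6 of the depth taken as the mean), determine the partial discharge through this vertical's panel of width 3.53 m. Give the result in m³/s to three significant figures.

v̄ = v₀.₆ = 0.505 m/s
q = v̄ × d × w = 0.5050 × 0.62 × 3.53 = 1.105 m³/s

1.11 m³/s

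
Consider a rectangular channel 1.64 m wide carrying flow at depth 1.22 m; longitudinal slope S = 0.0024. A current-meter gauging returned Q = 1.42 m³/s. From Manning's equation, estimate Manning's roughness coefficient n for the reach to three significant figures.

0.0429

A = b·y = 1.64 × 1.22 = 2.001 m²
P = b + 2y = 1.64 + 2×1.22 = 4.080 m
R = A/P = 2.001/4.080 = 0.4904 m
n = (1/Q)·A·R^(2/3)·S^(1/2) = (1/1.42) × 2.001 × 0.6219 × 0.04899 = 0.04293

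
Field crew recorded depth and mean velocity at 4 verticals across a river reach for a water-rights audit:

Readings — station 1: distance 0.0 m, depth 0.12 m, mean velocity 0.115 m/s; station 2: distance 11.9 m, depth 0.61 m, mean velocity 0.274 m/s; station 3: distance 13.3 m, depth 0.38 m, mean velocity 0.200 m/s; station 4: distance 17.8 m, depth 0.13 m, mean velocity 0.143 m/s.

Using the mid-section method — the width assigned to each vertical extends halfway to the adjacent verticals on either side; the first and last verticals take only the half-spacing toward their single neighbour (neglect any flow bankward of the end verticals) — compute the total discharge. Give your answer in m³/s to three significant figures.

w_1 = (11.9 − 0.0)/2 = 5.95 m; q_1 = 0.115 × 0.12 × 5.95 = 0.08211 m³/s
w_2 = (13.3 − 0.0)/2 = 6.65 m; q_2 = 0.274 × 0.61 × 6.65 = 1.111 m³/s
w_3 = (17.8 − 11.9)/2 = 2.95 m; q_3 = 0.200 × 0.38 × 2.95 = 0.2242 m³/s
w_4 = (17.8 − 13.3)/2 = 2.25 m; q_4 = 0.143 × 0.13 × 2.25 = 0.04183 m³/s
Q = Σ qᵢ = 1.460 m³/s

1.46 m³/s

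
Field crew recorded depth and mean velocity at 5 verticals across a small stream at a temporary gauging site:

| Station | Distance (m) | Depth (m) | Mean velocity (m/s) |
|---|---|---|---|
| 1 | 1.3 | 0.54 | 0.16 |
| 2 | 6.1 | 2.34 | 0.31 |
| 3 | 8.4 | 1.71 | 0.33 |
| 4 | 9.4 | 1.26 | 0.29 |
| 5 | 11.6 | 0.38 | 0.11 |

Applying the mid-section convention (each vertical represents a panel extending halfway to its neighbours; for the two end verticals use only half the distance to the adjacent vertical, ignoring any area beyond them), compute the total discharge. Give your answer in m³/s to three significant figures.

w_1 = (6.1 − 1.3)/2 = 2.4 m; q_1 = 0.16 × 0.54 × 2.4 = 0.2074 m³/s
w_2 = (8.4 − 1.3)/2 = 3.55 m; q_2 = 0.31 × 2.34 × 3.55 = 2.575 m³/s
w_3 = (9.4 − 6.1)/2 = 1.65 m; q_3 = 0.33 × 1.71 × 1.65 = 0.9311 m³/s
w_4 = (11.6 − 8.4)/2 = 1.6 m; q_4 = 0.29 × 1.26 × 1.6 = 0.5846 m³/s
w_5 = (11.6 − 9.4)/2 = 1.1 m; q_5 = 0.11 × 0.38 × 1.1 = 0.04598 m³/s
Q = Σ qᵢ = 4.344 m³/s

4.34 m³/s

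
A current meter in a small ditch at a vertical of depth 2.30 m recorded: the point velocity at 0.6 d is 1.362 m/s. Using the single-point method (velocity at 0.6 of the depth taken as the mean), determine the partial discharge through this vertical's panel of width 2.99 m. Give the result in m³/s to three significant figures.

9.37 m³/s

v̄ = v₀.₆ = 1.362 m/s
q = v̄ × d × w = 1.362 × 2.30 × 2.99 = 9.366 m³/s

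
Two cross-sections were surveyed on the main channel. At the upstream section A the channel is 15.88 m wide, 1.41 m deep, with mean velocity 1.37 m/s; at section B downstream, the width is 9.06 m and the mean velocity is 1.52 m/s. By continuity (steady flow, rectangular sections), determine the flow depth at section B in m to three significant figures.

2.23 m

Q = A₁V₁ = (15.88×1.41) × 1.37 = 30.68 m³/s
d₂ = Q/(b₂ V₂) = 30.68/(9.06×1.52) = 2.228 m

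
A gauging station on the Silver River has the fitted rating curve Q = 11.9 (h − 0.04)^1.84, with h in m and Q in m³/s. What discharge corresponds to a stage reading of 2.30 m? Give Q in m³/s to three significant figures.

Q = 11.9 × (2.30 − 0.04)^1.84 = 11.9 × 2.26^1.84 = 53.35 m³/s

53.3 m³/s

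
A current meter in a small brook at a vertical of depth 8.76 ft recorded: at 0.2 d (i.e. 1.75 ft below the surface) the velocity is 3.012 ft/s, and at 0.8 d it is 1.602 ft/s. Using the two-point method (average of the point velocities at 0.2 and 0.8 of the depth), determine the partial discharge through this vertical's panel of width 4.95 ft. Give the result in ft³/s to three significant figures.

100 ft³/s

v̄ = (3.012 + 1.602) / 2 = 2.307 ft/s
q = v̄ × d × w = 2.307 × 8.76 × 4.95 = 100.0 ft³/s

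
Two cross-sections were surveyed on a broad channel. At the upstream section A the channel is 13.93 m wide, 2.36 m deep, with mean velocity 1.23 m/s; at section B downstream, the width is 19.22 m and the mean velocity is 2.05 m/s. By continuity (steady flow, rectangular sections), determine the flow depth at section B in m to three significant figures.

1.03 m

Q = A₁V₁ = (13.93×2.36) × 1.23 = 40.44 m³/s
d₂ = Q/(b₂ V₂) = 40.44/(19.22×2.05) = 1.026 m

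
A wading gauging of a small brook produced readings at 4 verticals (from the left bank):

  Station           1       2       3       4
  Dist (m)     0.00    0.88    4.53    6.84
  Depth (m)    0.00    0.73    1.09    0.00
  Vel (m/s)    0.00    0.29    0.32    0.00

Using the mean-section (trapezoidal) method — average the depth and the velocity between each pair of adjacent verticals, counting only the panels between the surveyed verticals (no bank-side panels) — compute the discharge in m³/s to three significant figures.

Panel 1-2: Δb = 0.88 m, d̄ = (0.00+0.73)/2 = 0.365, v̄ = (0.00+0.29)/2 = 0.145 → q = 0.88×0.365×0.145 = 0.04657 m³/s
Panel 2-3: Δb = 3.65 m, d̄ = (0.73+1.09)/2 = 0.91, v̄ = (0.29+0.32)/2 = 0.305 → q = 3.65×0.91×0.305 = 1.013 m³/s
Panel 3-4: Δb = 2.31 m, d̄ = (1.09+0.00)/2 = 0.545, v̄ = (0.32+0.00)/2 = 0.16 → q = 2.31×0.545×0.16 = 0.2014 m³/s
Q = Σ q = 1.261 m³/s

1.26 m³/s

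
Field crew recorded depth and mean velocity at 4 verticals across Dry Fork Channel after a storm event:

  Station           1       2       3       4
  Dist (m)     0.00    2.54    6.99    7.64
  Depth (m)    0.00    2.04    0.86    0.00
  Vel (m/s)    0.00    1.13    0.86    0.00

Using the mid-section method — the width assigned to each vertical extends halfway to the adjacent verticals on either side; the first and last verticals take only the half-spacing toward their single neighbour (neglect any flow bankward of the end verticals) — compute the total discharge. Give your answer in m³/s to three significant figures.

w_2 = (6.99 − 0.00)/2 = 3.495 m; q_2 = 1.13 × 2.04 × 3.495 = 8.057 m³/s
w_3 = (7.64 − 2.54)/2 = 2.55 m; q_3 = 0.86 × 0.86 × 2.55 = 1.886 m³/s
Stations 1, 4 contribute zero (depth or velocity is 0).
Q = Σ qᵢ = 9.943 m³/s

9.94 m³/s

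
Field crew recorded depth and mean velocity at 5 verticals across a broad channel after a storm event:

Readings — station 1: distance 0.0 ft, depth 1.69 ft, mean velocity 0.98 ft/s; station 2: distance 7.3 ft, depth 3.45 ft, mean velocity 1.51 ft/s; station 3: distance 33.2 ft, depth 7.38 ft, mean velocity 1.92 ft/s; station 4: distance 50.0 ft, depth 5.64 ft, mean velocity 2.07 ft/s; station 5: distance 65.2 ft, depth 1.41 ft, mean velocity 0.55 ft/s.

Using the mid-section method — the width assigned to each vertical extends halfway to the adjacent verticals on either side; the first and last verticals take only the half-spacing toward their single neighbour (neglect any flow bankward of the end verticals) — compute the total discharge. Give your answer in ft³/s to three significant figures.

w_1 = (7.3 − 0.0)/2 = 3.65 ft; q_1 = 0.98 × 1.69 × 3.65 = 6.045 ft³/s
w_2 = (33.2 − 0.0)/2 = 16.6 ft; q_2 = 1.51 × 3.45 × 16.6 = 86.48 ft³/s
w_3 = (50.0 − 7.3)/2 = 21.35 ft; q_3 = 1.92 × 7.38 × 21.35 = 302.5 ft³/s
w_4 = (65.2 − 33.2)/2 = 16 ft; q_4 = 2.07 × 5.64 × 16 = 186.8 ft³/s
w_5 = (65.2 − 50.0)/2 = 7.6 ft; q_5 = 0.55 × 1.41 × 7.6 = 5.894 ft³/s
Q = Σ qᵢ = 587.7 ft³/s

588 ft³/s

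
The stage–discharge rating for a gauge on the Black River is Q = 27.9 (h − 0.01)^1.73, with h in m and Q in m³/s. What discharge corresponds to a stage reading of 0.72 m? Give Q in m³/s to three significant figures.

15.4 m³/s

Q = 27.9 × (0.72 − 0.01)^1.73 = 27.9 × 0.71^1.73 = 15.43 m³/s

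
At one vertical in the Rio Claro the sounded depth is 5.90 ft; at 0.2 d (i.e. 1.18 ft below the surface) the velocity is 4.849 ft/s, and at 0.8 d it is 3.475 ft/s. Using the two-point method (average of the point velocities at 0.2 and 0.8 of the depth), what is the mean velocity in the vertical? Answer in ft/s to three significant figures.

v̄ = (4.849 + 3.475) / 2 = 4.162 ft/s

4.16 ft/s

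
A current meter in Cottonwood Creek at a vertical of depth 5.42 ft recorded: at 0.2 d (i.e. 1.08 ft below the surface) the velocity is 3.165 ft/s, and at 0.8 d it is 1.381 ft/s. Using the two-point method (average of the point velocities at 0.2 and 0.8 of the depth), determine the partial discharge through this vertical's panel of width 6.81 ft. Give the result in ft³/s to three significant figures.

v̄ = (3.165 + 1.381) / 2 = 2.273 ft/s
q = v̄ × d × w = 2.273 × 5.42 × 6.81 = 83.90 ft³/s

83.9 ft³/s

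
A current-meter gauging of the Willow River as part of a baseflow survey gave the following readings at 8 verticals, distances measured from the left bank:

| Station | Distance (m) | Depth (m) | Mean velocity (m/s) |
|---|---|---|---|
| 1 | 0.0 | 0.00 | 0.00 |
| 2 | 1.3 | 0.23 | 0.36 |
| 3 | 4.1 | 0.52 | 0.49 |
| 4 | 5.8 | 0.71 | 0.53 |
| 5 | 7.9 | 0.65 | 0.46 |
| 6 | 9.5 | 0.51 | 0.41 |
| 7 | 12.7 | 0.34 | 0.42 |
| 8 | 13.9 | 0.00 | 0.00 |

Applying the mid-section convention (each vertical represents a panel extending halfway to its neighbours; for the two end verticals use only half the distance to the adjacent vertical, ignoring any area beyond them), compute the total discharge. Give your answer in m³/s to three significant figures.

w_2 = (4.1 − 0.0)/2 = 2.05 m; q_2 = 0.36 × 0.23 × 2.05 = 0.1697 m³/s
w_3 = (5.8 − 1.3)/2 = 2.25 m; q_3 = 0.49 × 0.52 × 2.25 = 0.5733 m³/s
w_4 = (7.9 − 4.1)/2 = 1.9 m; q_4 = 0.53 × 0.71 × 1.9 = 0.7150 m³/s
w_5 = (9.5 − 5.8)/2 = 1.85 m; q_5 = 0.46 × 0.65 × 1.85 = 0.5532 m³/s
w_6 = (12.7 − 7.9)/2 = 2.4 m; q_6 = 0.41 × 0.51 × 2.4 = 0.5018 m³/s
w_7 = (13.9 − 9.5)/2 = 2.2 m; q_7 = 0.42 × 0.34 × 2.2 = 0.3142 m³/s
Stations 1, 8 contribute zero (depth or velocity is 0).
Q = Σ qᵢ = 2.827 m³/s

2.83 m³/s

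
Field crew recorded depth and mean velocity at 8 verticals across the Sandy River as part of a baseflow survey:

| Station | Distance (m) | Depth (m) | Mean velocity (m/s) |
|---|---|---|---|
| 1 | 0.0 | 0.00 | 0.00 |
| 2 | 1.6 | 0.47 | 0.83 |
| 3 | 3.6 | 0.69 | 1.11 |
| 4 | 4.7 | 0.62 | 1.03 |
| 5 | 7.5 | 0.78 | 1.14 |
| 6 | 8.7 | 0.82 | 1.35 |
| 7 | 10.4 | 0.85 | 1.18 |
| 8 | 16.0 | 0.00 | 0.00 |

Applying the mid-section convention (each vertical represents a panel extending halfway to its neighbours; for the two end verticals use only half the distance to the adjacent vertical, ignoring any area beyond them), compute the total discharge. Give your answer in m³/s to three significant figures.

10.2 m³/s

w_2 = (3.6 − 0.0)/2 = 1.8 m; q_2 = 0.83 × 0.47 × 1.8 = 0.7022 m³/s
w_3 = (4.7 − 1.6)/2 = 1.55 m; q_3 = 1.11 × 0.69 × 1.55 = 1.187 m³/s
w_4 = (7.5 − 3.6)/2 = 1.95 m; q_4 = 1.03 × 0.62 × 1.95 = 1.245 m³/s
w_5 = (8.7 − 4.7)/2 = 2 m; q_5 = 1.14 × 0.78 × 2 = 1.778 m³/s
w_6 = (10.4 − 7.5)/2 = 1.45 m; q_6 = 1.35 × 0.82 × 1.45 = 1.605 m³/s
w_7 = (16.0 − 8.7)/2 = 3.65 m; q_7 = 1.18 × 0.85 × 3.65 = 3.661 m³/s
Stations 1, 8 contribute zero (depth or velocity is 0).
Q = Σ qᵢ = 10.18 m³/s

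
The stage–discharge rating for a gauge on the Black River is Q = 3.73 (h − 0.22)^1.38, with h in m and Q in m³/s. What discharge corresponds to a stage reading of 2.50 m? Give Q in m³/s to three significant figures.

Q = 3.73 × (2.50 − 0.22)^1.38 = 3.73 × 2.28^1.38 = 11.63 m³/s

11.6 m³/s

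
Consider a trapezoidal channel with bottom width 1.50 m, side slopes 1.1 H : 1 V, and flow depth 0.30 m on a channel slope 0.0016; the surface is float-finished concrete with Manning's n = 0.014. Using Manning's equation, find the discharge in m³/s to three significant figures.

0.588 m³/s

A = (b + z·y)·y = (1.50 + 1.1×0.30)×0.30 = 0.5490 m²
P = b + 2y√(1+z²) = 1.50 + 2×0.30×√(1+1.1²) = 2.392 m
R = A/P = 0.5490/2.392 = 0.2295 m
Q = (1/n)·A·R^(2/3)·S^(1/2) = (1/0.014) × 0.5490 × 0.2295^(2/3) × 0.0016^(1/2) = 0.5880 m³/s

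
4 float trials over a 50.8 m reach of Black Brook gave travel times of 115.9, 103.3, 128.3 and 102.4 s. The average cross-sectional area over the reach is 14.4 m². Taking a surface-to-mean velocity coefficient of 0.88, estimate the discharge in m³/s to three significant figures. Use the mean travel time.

5.72 m³/s

t̄ = (115.9 + 103.3 + 128.3 + 102.4) / 4 = 112.475 s
v_surface = L / t̄ = 50.8 / 112.475 = 0.4517 m/s
v_mean = 0.88 × 0.4517 = 0.3975 m/s
Q = A × v_mean = 14.4 × 0.3975 = 5.723 m³/s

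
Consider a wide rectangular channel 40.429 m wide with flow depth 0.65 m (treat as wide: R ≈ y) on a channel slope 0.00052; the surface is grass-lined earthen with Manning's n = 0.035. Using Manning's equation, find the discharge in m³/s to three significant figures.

A = b·y = 40.429 × 0.65 = 26.28 m²
Wide channel: R ≈ y = 0.65 m
Q = (1/n)·A·R^(2/3)·S^(1/2) = (1/0.035) × 26.28 × 0.6500^(2/3) × 0.00052^(1/2) = 12.85 m³/s

12.8 m³/s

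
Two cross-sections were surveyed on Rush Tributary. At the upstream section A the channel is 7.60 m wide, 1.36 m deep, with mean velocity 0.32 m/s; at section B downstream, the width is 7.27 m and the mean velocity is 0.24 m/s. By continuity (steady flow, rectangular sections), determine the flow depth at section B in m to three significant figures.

1.90 m

Q = A₁V₁ = (7.60×1.36) × 0.32 = 3.308 m³/s
d₂ = Q/(b₂ V₂) = 3.308/(7.27×0.24) = 1.896 m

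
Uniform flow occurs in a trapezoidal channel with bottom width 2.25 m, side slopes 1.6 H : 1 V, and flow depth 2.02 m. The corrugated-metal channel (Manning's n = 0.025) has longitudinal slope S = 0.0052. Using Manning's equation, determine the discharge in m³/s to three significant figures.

34.5 m³/s

A = (b + z·y)·y = (2.25 + 1.6×2.02)×2.02 = 11.07 m²
P = b + 2y√(1+z²) = 2.25 + 2×2.02×√(1+1.6²) = 9.873 m
R = A/P = 11.07/9.873 = 1.122 m
Q = (1/n)·A·R^(2/3)·S^(1/2) = (1/0.025) × 11.07 × 1.122^(2/3) × 0.0052^(1/2) = 34.48 m³/s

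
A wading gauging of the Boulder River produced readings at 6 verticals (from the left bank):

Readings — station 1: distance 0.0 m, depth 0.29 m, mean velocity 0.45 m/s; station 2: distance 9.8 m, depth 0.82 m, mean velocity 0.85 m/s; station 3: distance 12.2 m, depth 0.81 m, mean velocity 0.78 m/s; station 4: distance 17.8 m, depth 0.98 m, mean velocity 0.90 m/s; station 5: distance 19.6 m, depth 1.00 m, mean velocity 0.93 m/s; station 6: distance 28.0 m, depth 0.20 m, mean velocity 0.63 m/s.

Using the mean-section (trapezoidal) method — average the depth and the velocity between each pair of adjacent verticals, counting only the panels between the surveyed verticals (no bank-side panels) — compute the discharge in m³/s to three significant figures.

14.9 m³/s

Panel 1-2: Δb = 9.8 m, d̄ = (0.29+0.82)/2 = 0.555, v̄ = (0.45+0.85)/2 = 0.65 → q = 9.8×0.555×0.65 = 3.535 m³/s
Panel 2-3: Δb = 2.4 m, d̄ = (0.82+0.81)/2 = 0.815, v̄ = (0.85+0.78)/2 = 0.815 → q = 2.4×0.815×0.815 = 1.594 m³/s
Panel 3-4: Δb = 5.6 m, d̄ = (0.81+0.98)/2 = 0.895, v̄ = (0.78+0.90)/2 = 0.84 → q = 5.6×0.895×0.84 = 4.210 m³/s
Panel 4-5: Δb = 1.8 m, d̄ = (0.98+1.00)/2 = 0.99, v̄ = (0.90+0.93)/2 = 0.915 → q = 1.8×0.99×0.915 = 1.631 m³/s
Panel 5-6: Δb = 8.4 m, d̄ = (1.00+0.20)/2 = 0.6, v̄ = (0.93+0.63)/2 = 0.78 → q = 8.4×0.6×0.78 = 3.931 m³/s
Q = Σ q = 14.90 m³/s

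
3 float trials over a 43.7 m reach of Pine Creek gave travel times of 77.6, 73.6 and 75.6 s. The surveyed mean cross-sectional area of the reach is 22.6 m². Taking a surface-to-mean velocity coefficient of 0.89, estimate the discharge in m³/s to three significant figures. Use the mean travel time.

11.6 m³/s

t̄ = (77.6 + 73.6 + 75.6) / 3 = 75.6 s
v_surface = L / t̄ = 43.7 / 75.6 = 0.5780 m/s
v_mean = 0.89 × 0.5780 = 0.5145 m/s
Q = A × v_mean = 22.6 × 0.5145 = 11.63 m³/s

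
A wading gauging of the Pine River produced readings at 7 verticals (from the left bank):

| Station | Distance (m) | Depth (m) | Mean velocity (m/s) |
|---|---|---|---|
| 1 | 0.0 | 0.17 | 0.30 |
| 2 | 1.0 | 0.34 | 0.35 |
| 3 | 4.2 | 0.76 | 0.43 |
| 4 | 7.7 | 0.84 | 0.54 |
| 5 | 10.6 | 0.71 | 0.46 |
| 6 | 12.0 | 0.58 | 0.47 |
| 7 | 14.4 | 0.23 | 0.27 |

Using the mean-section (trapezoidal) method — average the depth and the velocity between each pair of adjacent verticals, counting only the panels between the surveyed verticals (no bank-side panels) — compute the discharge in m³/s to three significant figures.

Panel 1-2: Δb = 1 m, d̄ = (0.17+0.34)/2 = 0.255, v̄ = (0.30+0.35)/2 = 0.325 → q = 1×0.255×0.325 = 0.08288 m³/s
Panel 2-3: Δb = 3.2 m, d̄ = (0.34+0.76)/2 = 0.55, v̄ = (0.35+0.43)/2 = 0.39 → q = 3.2×0.55×0.39 = 0.6864 m³/s
Panel 3-4: Δb = 3.5 m, d̄ = (0.76+0.84)/2 = 0.8, v̄ = (0.43+0.54)/2 = 0.485 → q = 3.5×0.8×0.485 = 1.358 m³/s
Panel 4-5: Δb = 2.9 m, d̄ = (0.84+0.71)/2 = 0.775, v̄ = (0.54+0.46)/2 = 0.5 → q = 2.9×0.775×0.5 = 1.124 m³/s
Panel 5-6: Δb = 1.4 m, d̄ = (0.71+0.58)/2 = 0.645, v̄ = (0.46+0.47)/2 = 0.465 → q = 1.4×0.645×0.465 = 0.4199 m³/s
Panel 6-7: Δb = 2.4 m, d̄ = (0.58+0.23)/2 = 0.405, v̄ = (0.47+0.27)/2 = 0.37 → q = 2.4×0.405×0.37 = 0.3596 m³/s
Q = Σ q = 4.031 m³/s

4.03 m³/s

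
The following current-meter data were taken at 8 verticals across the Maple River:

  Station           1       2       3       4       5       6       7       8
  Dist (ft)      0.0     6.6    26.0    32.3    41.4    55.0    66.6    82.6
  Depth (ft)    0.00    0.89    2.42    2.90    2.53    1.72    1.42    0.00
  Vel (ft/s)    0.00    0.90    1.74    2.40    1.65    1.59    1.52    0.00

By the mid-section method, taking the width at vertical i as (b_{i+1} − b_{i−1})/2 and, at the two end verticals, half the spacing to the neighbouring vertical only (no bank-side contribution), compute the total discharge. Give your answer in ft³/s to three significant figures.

w_2 = (26.0 − 0.0)/2 = 13 ft; q_2 = 0.90 × 0.89 × 13 = 10.41 ft³/s
w_3 = (32.3 − 6.6)/2 = 12.85 ft; q_3 = 1.74 × 2.42 × 12.85 = 54.11 ft³/s
w_4 = (41.4 − 26.0)/2 = 7.7 ft; q_4 = 2.40 × 2.90 × 7.7 = 53.59 ft³/s
w_5 = (55.0 − 32.3)/2 = 11.35 ft; q_5 = 1.65 × 2.53 × 11.35 = 47.38 ft³/s
w_6 = (66.6 − 41.4)/2 = 12.6 ft; q_6 = 1.59 × 1.72 × 12.6 = 34.46 ft³/s
w_7 = (82.6 − 55.0)/2 = 13.8 ft; q_7 = 1.52 × 1.42 × 13.8 = 29.79 ft³/s
Stations 1, 8 contribute zero (depth or velocity is 0).
Q = Σ qᵢ = 229.7 ft³/s

230 ft³/s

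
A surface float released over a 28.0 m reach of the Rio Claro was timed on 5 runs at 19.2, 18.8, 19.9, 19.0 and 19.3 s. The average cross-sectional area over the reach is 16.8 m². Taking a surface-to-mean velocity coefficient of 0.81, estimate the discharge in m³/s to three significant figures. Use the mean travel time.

19.8 m³/s

t̄ = (19.2 + 18.8 + 19.9 + 19.0 + 19.3) / 5 = 19.24 s
v_surface = L / t̄ = 28.0 / 19.24 = 1.455 m/s
v_mean = 0.81 × 1.455 = 1.179 m/s
Q = A × v_mean = 16.8 × 1.179 = 19.80 m³/s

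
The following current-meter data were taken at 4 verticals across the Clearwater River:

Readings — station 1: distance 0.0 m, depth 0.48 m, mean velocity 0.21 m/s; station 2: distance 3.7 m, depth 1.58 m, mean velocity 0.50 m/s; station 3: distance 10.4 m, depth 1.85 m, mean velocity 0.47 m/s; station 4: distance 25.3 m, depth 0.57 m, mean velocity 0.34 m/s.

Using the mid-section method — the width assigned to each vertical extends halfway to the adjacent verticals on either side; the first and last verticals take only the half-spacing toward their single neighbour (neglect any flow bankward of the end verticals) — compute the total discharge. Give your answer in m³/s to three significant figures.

w_1 = (3.7 − 0.0)/2 = 1.85 m; q_1 = 0.21 × 0.48 × 1.85 = 0.1865 m³/s
w_2 = (10.4 − 0.0)/2 = 5.2 m; q_2 = 0.50 × 1.58 × 5.2 = 4.108 m³/s
w_3 = (25.3 − 3.7)/2 = 10.8 m; q_3 = 0.47 × 1.85 × 10.8 = 9.391 m³/s
w_4 = (25.3 − 10.4)/2 = 7.45 m; q_4 = 0.34 × 0.57 × 7.45 = 1.444 m³/s
Q = Σ qᵢ = 15.13 m³/s

15.1 m³/s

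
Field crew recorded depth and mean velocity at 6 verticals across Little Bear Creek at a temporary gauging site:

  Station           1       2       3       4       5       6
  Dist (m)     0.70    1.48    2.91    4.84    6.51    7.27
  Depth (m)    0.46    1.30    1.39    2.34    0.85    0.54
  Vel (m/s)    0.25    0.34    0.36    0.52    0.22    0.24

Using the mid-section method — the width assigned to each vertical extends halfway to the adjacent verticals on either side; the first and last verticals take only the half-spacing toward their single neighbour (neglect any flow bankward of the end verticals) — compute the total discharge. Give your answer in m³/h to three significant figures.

w_1 = (1.48 − 0.70)/2 = 0.39 m; q_1 = 0.25 × 0.46 × 0.39 = 0.04485 m³/s
w_2 = (2.91 − 0.70)/2 = 1.105 m; q_2 = 0.34 × 1.30 × 1.105 = 0.4884 m³/s
w_3 = (4.84 − 1.48)/2 = 1.68 m; q_3 = 0.36 × 1.39 × 1.68 = 0.8407 m³/s
w_4 = (6.51 − 2.91)/2 = 1.8 m; q_4 = 0.52 × 2.34 × 1.8 = 2.190 m³/s
w_5 = (7.27 − 4.84)/2 = 1.215 m; q_5 = 0.22 × 0.85 × 1.215 = 0.2272 m³/s
w_6 = (7.27 − 6.51)/2 = 0.38 m; q_6 = 0.24 × 0.54 × 0.38 = 0.04925 m³/s
Q = Σ qᵢ = 3.841 m³/s
= 3.841 × 3600 = 13830 m³/h

13800 m³/h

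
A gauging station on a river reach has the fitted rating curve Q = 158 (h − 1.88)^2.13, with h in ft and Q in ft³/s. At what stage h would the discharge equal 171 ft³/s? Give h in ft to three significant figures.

2.92 ft

h − h₀ = (Q/C)^(1/b) = (171/158)^(1/2.13) = 1.038 ft
h = 1.88 + 1.038 = 2.918 ft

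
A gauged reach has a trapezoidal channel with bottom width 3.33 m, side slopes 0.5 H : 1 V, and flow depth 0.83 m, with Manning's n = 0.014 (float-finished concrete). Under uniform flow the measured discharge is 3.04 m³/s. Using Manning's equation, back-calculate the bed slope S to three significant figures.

0.000371

A = (b + z·y)·y = (3.33 + 0.5×0.83)×0.83 = 3.108 m²
P = b + 2y√(1+z²) = 3.33 + 2×0.83×√(1+0.5²) = 5.186 m
R = A/P = 3.108/5.186 = 0.5994 m
S = (Q·n / (1·A·R^(2/3)))² = (3.04×0.014 / (1×3.108×0.7109))² = 0.0003710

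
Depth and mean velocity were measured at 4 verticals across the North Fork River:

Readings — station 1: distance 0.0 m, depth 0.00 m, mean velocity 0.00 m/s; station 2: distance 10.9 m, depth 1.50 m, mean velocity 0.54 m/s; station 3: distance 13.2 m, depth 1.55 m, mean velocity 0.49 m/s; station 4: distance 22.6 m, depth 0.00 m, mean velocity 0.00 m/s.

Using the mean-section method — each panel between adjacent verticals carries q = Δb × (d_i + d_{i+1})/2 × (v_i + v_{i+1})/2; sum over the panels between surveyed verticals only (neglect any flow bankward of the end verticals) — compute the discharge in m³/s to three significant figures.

5.80 m³/s

Panel 1-2: Δb = 10.9 m, d̄ = (0.00+1.50)/2 = 0.75, v̄ = (0.00+0.54)/2 = 0.27 → q = 10.9×0.75×0.27 = 2.207 m³/s
Panel 2-3: Δb = 2.3 m, d̄ = (1.50+1.55)/2 = 1.525, v̄ = (0.54+0.49)/2 = 0.515 → q = 2.3×1.525×0.515 = 1.806 m³/s
Panel 3-4: Δb = 9.4 m, d̄ = (1.55+0.00)/2 = 0.775, v̄ = (0.49+0.00)/2 = 0.245 → q = 9.4×0.775×0.245 = 1.785 m³/s
Q = Σ q = 5.798 m³/s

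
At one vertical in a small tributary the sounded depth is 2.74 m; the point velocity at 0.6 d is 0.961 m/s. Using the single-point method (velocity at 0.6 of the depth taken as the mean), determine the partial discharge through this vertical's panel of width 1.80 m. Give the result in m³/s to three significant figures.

v̄ = v₀.₆ = 0.961 m/s
q = v̄ × d × w = 0.9610 × 2.74 × 1.80 = 4.740 m³/s

4.74 m³/s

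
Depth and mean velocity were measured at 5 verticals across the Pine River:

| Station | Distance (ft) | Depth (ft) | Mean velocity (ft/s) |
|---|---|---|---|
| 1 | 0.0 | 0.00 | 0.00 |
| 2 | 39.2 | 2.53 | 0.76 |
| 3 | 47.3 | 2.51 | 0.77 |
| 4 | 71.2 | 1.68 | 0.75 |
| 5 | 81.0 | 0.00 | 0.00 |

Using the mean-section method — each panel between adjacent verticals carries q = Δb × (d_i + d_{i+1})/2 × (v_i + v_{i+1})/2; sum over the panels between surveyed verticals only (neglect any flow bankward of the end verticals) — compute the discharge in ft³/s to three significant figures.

75.6 ft³/s

Panel 1-2: Δb = 39.2 ft, d̄ = (0.00+2.53)/2 = 1.265, v̄ = (0.00+0.76)/2 = 0.38 → q = 39.2×1.265×0.38 = 18.84 ft³/s
Panel 2-3: Δb = 8.1 ft, d̄ = (2.53+2.51)/2 = 2.52, v̄ = (0.76+0.77)/2 = 0.765 → q = 8.1×2.52×0.765 = 15.62 ft³/s
Panel 3-4: Δb = 23.9 ft, d̄ = (2.51+1.68)/2 = 2.095, v̄ = (0.77+0.75)/2 = 0.76 → q = 23.9×2.095×0.76 = 38.05 ft³/s
Panel 4-5: Δb = 9.8 ft, d̄ = (1.68+0.00)/2 = 0.84, v̄ = (0.75+0.00)/2 = 0.375 → q = 9.8×0.84×0.375 = 3.087 ft³/s
Q = Σ q = 75.60 ft³/s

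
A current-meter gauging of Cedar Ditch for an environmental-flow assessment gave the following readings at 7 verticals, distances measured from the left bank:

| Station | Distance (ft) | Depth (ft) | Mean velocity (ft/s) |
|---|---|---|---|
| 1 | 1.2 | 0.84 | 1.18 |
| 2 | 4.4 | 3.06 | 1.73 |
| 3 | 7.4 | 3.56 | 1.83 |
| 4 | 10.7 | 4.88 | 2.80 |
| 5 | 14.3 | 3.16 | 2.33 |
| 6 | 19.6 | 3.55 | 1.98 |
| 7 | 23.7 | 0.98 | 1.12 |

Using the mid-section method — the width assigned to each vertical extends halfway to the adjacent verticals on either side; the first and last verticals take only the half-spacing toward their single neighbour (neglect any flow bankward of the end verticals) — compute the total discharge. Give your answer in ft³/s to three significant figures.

w_1 = (4.4 − 1.2)/2 = 1.6 ft; q_1 = 1.18 × 0.84 × 1.6 = 1.586 ft³/s
w_2 = (7.4 − 1.2)/2 = 3.1 ft; q_2 = 1.73 × 3.06 × 3.1 = 16.41 ft³/s
w_3 = (10.7 − 4.4)/2 = 3.15 ft; q_3 = 1.83 × 3.56 × 3.15 = 20.52 ft³/s
w_4 = (14.3 − 7.4)/2 = 3.45 ft; q_4 = 2.80 × 4.88 × 3.45 = 47.14 ft³/s
w_5 = (19.6 − 10.7)/2 = 4.45 ft; q_5 = 2.33 × 3.16 × 4.45 = 32.76 ft³/s
w_6 = (23.7 − 14.3)/2 = 4.7 ft; q_6 = 1.98 × 3.55 × 4.7 = 33.04 ft³/s
w_7 = (23.7 − 19.6)/2 = 2.05 ft; q_7 = 1.12 × 0.98 × 2.05 = 2.250 ft³/s
Q = Σ qᵢ = 153.7 ft³/s

154 ft³/s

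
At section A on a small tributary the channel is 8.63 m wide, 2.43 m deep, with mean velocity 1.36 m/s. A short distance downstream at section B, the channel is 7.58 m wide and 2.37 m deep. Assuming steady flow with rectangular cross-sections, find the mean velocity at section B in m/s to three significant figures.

Q = A₁V₁ = (8.63×2.43) × 1.36 = 28.52 m³/s
A₂ = 7.58 × 2.37 = 17.96 m²
V₂ = Q/A₂ = 28.52/17.96 = 1.588 m/s

1.59 m/s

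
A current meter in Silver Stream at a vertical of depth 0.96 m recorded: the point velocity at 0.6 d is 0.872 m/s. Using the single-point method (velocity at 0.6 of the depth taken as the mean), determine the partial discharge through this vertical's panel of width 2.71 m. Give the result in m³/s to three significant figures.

2.27 m³/s

v̄ = v₀.₆ = 0.872 m/s
q = v̄ × d × w = 0.8720 × 0.96 × 2.71 = 2.269 m³/s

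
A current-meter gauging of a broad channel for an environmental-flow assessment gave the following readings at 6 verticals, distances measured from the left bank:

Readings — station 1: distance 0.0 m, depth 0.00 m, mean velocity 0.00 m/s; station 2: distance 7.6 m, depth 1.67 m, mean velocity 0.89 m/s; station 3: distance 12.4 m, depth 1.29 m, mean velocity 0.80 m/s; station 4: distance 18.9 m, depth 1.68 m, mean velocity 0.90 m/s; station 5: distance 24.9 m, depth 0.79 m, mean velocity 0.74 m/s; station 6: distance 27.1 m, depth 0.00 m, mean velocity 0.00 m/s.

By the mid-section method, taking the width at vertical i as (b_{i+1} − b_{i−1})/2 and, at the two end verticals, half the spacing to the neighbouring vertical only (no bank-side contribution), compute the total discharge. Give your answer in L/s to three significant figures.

26900 L/s

w_2 = (12.4 − 0.0)/2 = 6.2 m; q_2 = 0.89 × 1.67 × 6.2 = 9.215 m³/s
w_3 = (18.9 − 7.6)/2 = 5.65 m; q_3 = 0.80 × 1.29 × 5.65 = 5.831 m³/s
w_4 = (24.9 − 12.4)/2 = 6.25 m; q_4 = 0.90 × 1.68 × 6.25 = 9.450 m³/s
w_5 = (27.1 − 18.9)/2 = 4.1 m; q_5 = 0.74 × 0.79 × 4.1 = 2.397 m³/s
Stations 1, 6 contribute zero (depth or velocity is 0).
Q = Σ qᵢ = 26.89 m³/s
= 26.89 × 1000 = 26890 L/s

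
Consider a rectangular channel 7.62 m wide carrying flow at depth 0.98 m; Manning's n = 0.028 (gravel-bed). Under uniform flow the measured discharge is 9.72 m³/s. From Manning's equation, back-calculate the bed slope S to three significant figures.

0.00185

A = b·y = 7.62 × 0.98 = 7.468 m²
P = b + 2y = 7.62 + 2×0.98 = 9.580 m
R = A/P = 7.468/9.580 = 0.7795 m
S = (Q·n / (1·A·R^(2/3)))² = (9.72×0.028 / (1×7.468×0.8470))² = 0.001852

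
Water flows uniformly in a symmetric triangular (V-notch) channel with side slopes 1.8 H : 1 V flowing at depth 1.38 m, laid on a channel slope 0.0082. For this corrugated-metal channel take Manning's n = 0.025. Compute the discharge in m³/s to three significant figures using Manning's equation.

8.86 m³/s

A = z·y² = 1.8×1.38² = 3.428 m²
P = 2y√(1+z²) = 2×1.38×√(1+1.8²) = 5.683 m
R = A/P = 3.428/5.683 = 0.6032 m
Q = (1/n)·A·R^(2/3)·S^(1/2) = (1/0.025) × 3.428 × 0.6032^(2/3) × 0.0082^(1/2) = 8.864 m³/s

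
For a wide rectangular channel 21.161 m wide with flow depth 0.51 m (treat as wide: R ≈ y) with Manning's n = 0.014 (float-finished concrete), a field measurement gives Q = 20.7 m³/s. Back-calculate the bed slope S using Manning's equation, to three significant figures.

0.00177

A = b·y = 21.161 × 0.51 = 10.79 m²
Wide channel: R ≈ y = 0.51 m
S = (Q·n / (1·A·R^(2/3)))² = (20.7×0.014 / (1×10.79×0.6383))² = 0.001770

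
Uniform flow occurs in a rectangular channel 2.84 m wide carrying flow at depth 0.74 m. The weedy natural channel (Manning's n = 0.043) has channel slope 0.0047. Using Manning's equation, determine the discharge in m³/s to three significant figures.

2.07 m³/s

A = b·y = 2.84 × 0.74 = 2.102 m²
P = b + 2y = 2.84 + 2×0.74 = 4.320 m
R = A/P = 2.102/4.320 = 0.4865 m
Q = (1/n)·A·R^(2/3)·S^(1/2) = (1/0.043) × 2.102 × 0.4865^(2/3) × 0.0047^(1/2) = 2.073 m³/s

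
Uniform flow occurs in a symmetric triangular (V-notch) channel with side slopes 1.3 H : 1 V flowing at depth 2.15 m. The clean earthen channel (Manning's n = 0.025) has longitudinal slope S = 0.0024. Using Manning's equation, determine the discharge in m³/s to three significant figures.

10.6 m³/s

A = z·y² = 1.3×2.15² = 6.009 m²
P = 2y√(1+z²) = 2×2.15×√(1+1.3²) = 7.053 m
R = A/P = 6.009/7.053 = 0.8521 m
Q = (1/n)·A·R^(2/3)·S^(1/2) = (1/0.025) × 6.009 × 0.8521^(2/3) × 0.0024^(1/2) = 10.58 m³/s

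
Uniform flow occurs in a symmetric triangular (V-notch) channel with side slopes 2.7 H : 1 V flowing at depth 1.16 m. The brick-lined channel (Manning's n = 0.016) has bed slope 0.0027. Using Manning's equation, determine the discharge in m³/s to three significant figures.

A = z·y² = 2.7×1.16² = 3.633 m²
P = 2y√(1+z²) = 2×1.16×√(1+2.7²) = 6.680 m
R = A/P = 3.633/6.680 = 0.5439 m
Q = (1/n)·A·R^(2/3)·S^(1/2) = (1/0.016) × 3.633 × 0.5439^(2/3) × 0.0027^(1/2) = 7.862 m³/s

7.86 m³/s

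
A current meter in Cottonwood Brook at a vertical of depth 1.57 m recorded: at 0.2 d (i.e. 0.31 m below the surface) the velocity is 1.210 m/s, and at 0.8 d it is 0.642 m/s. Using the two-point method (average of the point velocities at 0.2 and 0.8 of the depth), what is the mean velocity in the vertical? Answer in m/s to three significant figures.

0.926 m/s

v̄ = (1.210 + 0.642) / 2 = 0.9260 m/s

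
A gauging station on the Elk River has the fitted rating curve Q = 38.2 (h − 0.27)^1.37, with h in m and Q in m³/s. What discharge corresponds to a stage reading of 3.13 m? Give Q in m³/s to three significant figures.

Q = 38.2 × (3.13 − 0.27)^1.37 = 38.2 × 2.86^1.37 = 161.2 m³/s

161 m³/s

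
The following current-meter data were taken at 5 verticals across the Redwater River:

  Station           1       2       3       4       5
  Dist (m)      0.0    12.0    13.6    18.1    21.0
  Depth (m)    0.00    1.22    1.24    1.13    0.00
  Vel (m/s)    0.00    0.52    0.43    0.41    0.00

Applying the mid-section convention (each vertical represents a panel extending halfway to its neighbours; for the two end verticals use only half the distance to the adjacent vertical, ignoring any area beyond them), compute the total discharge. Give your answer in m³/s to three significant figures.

w_2 = (13.6 − 0.0)/2 = 6.8 m; q_2 = 0.52 × 1.22 × 6.8 = 4.314 m³/s
w_3 = (18.1 − 12.0)/2 = 3.05 m; q_3 = 0.43 × 1.24 × 3.05 = 1.626 m³/s
w_4 = (21.0 − 13.6)/2 = 3.7 m; q_4 = 0.41 × 1.13 × 3.7 = 1.714 m³/s
Stations 1, 5 contribute zero (depth or velocity is 0).
Q = Σ qᵢ = 7.654 m³/s

7.65 m³/s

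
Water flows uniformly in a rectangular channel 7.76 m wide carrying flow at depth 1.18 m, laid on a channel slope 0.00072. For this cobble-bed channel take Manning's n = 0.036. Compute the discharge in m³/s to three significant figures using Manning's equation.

A = b·y = 7.76 × 1.18 = 9.157 m²
P = b + 2y = 7.76 + 2×1.18 = 10.12 m
R = A/P = 9.157/10.12 = 0.9048 m
Q = (1/n)·A·R^(2/3)·S^(1/2) = (1/0.036) × 9.157 × 0.9048^(2/3) × 0.00072^(1/2) = 6.385 m³/s

6.38 m³/s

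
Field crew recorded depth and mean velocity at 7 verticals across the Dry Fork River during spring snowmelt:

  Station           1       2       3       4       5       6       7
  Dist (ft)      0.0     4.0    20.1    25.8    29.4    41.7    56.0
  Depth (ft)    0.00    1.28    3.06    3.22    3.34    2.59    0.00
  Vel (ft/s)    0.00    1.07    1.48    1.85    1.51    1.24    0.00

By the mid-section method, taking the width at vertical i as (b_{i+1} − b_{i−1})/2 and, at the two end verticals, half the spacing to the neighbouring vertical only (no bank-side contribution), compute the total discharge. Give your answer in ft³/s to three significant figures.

w_2 = (20.1 − 0.0)/2 = 10.05 ft; q_2 = 1.07 × 1.28 × 10.05 = 13.76 ft³/s
w_3 = (25.8 − 4.0)/2 = 10.9 ft; q_3 = 1.48 × 3.06 × 10.9 = 49.36 ft³/s
w_4 = (29.4 − 20.1)/2 = 4.65 ft; q_4 = 1.85 × 3.22 × 4.65 = 27.70 ft³/s
w_5 = (41.7 − 25.8)/2 = 7.95 ft; q_5 = 1.51 × 3.34 × 7.95 = 40.10 ft³/s
w_6 = (56.0 − 29.4)/2 = 13.3 ft; q_6 = 1.24 × 2.59 × 13.3 = 42.71 ft³/s
Stations 1, 7 contribute zero (depth or velocity is 0).
Q = Σ qᵢ = 173.6 ft³/s

174 ft³/s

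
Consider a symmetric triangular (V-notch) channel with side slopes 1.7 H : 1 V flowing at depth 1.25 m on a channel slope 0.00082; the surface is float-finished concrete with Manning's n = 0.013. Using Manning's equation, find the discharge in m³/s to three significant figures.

3.87 m³/s

A = z·y² = 1.7×1.25² = 2.656 m²
P = 2y√(1+z²) = 2×1.25×√(1+1.7²) = 4.931 m
R = A/P = 2.656/4.931 = 0.5387 m
Q = (1/n)·A·R^(2/3)·S^(1/2) = (1/0.013) × 2.656 × 0.5387^(2/3) × 0.00082^(1/2) = 3.874 m³/s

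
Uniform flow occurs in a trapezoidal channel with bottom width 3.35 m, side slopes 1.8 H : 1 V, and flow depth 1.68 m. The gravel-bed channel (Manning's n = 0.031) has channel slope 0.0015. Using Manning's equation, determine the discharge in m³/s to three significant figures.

A = (b + z·y)·y = (3.35 + 1.8×1.68)×1.68 = 10.71 m²
P = b + 2y√(1+z²) = 3.35 + 2×1.68×√(1+1.8²) = 10.27 m
R = A/P = 10.71/10.27 = 1.043 m
Q = (1/n)·A·R^(2/3)·S^(1/2) = (1/0.031) × 10.71 × 1.043^(2/3) × 0.0015^(1/2) = 13.76 m³/s

13.8 m³/s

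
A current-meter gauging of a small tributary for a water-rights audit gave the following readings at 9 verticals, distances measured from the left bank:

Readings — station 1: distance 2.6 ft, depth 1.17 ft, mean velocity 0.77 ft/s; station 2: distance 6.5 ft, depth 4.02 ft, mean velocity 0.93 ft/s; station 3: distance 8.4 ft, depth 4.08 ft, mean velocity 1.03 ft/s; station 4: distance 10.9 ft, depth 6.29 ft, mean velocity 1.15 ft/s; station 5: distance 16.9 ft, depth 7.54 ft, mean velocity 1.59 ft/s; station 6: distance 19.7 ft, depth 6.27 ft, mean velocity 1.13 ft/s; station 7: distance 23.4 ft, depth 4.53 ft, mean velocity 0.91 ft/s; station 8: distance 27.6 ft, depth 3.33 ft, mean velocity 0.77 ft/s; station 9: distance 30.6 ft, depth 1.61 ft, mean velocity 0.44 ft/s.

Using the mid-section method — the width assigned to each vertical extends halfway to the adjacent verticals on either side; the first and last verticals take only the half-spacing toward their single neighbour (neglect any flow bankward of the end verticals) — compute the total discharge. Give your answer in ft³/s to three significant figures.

w_1 = (6.5 − 2.6)/2 = 1.95 ft; q_1 = 0.77 × 1.17 × 1.95 = 1.757 ft³/s
w_2 = (8.4 − 2.6)/2 = 2.9 ft; q_2 = 0.93 × 4.02 × 2.9 = 10.84 ft³/s
w_3 = (10.9 − 6.5)/2 = 2.2 ft; q_3 = 1.03 × 4.08 × 2.2 = 9.245 ft³/s
w_4 = (16.9 − 8.4)/2 = 4.25 ft; q_4 = 1.15 × 6.29 × 4.25 = 30.74 ft³/s
w_5 = (19.7 − 10.9)/2 = 4.4 ft; q_5 = 1.59 × 7.54 × 4.4 = 52.75 ft³/s
w_6 = (23.4 − 16.9)/2 = 3.25 ft; q_6 = 1.13 × 6.27 × 3.25 = 23.03 ft³/s
w_7 = (27.6 − 19.7)/2 = 3.95 ft; q_7 = 0.91 × 4.53 × 3.95 = 16.28 ft³/s
w_8 = (30.6 − 23.4)/2 = 3.6 ft; q_8 = 0.77 × 3.33 × 3.6 = 9.231 ft³/s
w_9 = (30.6 − 27.6)/2 = 1.5 ft; q_9 = 0.44 × 1.61 × 1.5 = 1.063 ft³/s
Q = Σ qᵢ = 154.9 ft³/s

155 ft³/s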